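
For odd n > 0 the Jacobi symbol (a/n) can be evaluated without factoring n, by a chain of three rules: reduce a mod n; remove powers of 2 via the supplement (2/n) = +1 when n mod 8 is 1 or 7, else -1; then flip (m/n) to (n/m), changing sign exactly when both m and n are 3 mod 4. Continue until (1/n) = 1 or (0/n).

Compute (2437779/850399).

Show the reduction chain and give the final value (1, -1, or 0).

(2437779/850399): 2437779 mod 850399 = 736981, so (2437779/850399) = (736981/850399)
flip (736981/850399) -> (850399/736981): both odd, 736981 mod 4 = 1, 850399 mod 4 = 3, so the flip contributes +1; sign now +1
(850399/736981): 850399 mod 736981 = 113418, so (850399/736981) = (113418/736981)
factor out 2^1: 113418 = 2^1·56709; with 736981 mod 8 = 5, (2/736981) = -1; sign now -1; continue with (56709/736981)
flip (56709/736981) -> (736981/56709): both odd, 56709 mod 4 = 1, 736981 mod 4 = 1, so the flip contributes +1; sign now -1
(736981/56709): 736981 mod 56709 = 56473, so (736981/56709) = (56473/56709)
flip (56473/56709) -> (56709/56473): both odd, 56473 mod 4 = 1, 56709 mod 4 = 1, so the flip contributes +1; sign now -1
(56709/56473): 56709 mod 56473 = 236, so (56709/56473) = (236/56473)
factor out 2^2: 236 = 2^2·59; with 56473 mod 8 = 1, (2/56473) = +1; sign now -1; continue with (59/56473)
flip (59/56473) -> (56473/59): both odd, 59 mod 4 = 3, 56473 mod 4 = 1, so the flip contributes +1; sign now -1
(56473/59): 56473 mod 59 = 10, so (56473/59) = (10/59)
factor out 2^1: 10 = 2^1·5; with 59 mod 8 = 3, (2/59) = -1; sign now +1; continue with (5/59)
flip (5/59) -> (59/5): both odd, 5 mod 4 = 1, 59 mod 4 = 3, so the flip contributes +1; sign now +1
(59/5): 59 mod 5 = 4, so (59/5) = (4/5)
factor out 2^2: 4 = 2^2·1; with 5 mod 8 = 5, (2/5) = -1; sign now +1; continue with (1/5)
reached (1/5) = 1, so the symbol is +1

1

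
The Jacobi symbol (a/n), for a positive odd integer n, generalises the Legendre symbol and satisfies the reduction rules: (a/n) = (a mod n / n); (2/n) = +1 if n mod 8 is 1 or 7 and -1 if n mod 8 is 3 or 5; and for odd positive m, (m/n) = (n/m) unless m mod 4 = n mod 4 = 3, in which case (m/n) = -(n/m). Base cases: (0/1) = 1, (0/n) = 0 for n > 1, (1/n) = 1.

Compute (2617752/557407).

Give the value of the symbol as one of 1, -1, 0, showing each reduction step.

(2617752/557407) = (388124/557407)   [reduce mod 557407]
388124 = 2^2·97031; (2/557407) = +1 since 557407 mod 8 = 7, so (388124/557407) = (+1)^2·(97031/557407); sign now +1
reciprocity: (97031/557407) = -1·(557407/97031) since 97031 mod 4 = 3, 557407 mod 4 = 3; sign now -1
(557407/97031) = (72252/97031)   [reduce mod 97031]
72252 = 2^2·18063; (2/97031) = +1 since 97031 mod 8 = 7, so (72252/97031) = (+1)^2·(18063/97031); sign now -1
reciprocity: (18063/97031) = -1·(97031/18063) since 18063 mod 4 = 3, 97031 mod 4 = 3; sign now +1
(97031/18063) = (6716/18063)   [reduce mod 18063]
6716 = 2^2·1679; (2/18063) = +1 since 18063 mod 8 = 7, so (6716/18063) = (+1)^2·(1679/18063); sign now +1
reciprocity: (1679/18063) = -1·(18063/1679) since 1679 mod 4 = 3, 18063 mod 4 = 3; sign now -1
(18063/1679) = (1273/1679)   [reduce mod 1679]
reciprocity: (1273/1679) = +1·(1679/1273) since 1273 mod 4 = 1, 1679 mod 4 = 3; sign now -1
(1679/1273) = (406/1273)   [reduce mod 1273]
406 = 2^1·203; (2/1273) = +1 since 1273 mod 8 = 1, so (406/1273) = (+1)^1·(203/1273); sign now -1
reciprocity: (203/1273) = +1·(1273/203) since 203 mod 4 = 3, 1273 mod 4 = 1; sign now -1
(1273/203) = (55/203)   [reduce mod 203]
reciprocity: (55/203) = -1·(203/55) since 55 mod 4 = 3, 203 mod 4 = 3; sign now +1
(203/55) = (38/55)   [reduce mod 55]
38 = 2^1·19; (2/55) = +1 since 55 mod 8 = 7, so (38/55) = (+1)^1·(19/55); sign now +1
reciprocity: (19/55) = -1·(55/19) since 19 mod 4 = 3, 55 mod 4 = 3; sign now -1
(55/19) = (17/19)   [reduce mod 19]
reciprocity: (17/19) = +1·(19/17) since 17 mod 4 = 1, 19 mod 4 = 3; sign now -1
(19/17) = (2/17)   [reduce mod 17]
2 = 2^1·1; (2/17) = +1 since 17 mod 8 = 1, so (2/17) = (+1)^1·(1/17); sign now -1
(1/17) = 1; final value = sign = -1

-1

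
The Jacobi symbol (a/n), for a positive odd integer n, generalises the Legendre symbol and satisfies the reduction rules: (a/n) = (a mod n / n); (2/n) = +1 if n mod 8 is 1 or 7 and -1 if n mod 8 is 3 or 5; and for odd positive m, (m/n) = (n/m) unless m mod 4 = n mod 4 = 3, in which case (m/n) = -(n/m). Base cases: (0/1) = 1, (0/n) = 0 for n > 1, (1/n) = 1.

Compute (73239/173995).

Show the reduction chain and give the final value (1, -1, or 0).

reciprocity: (73239/173995) = -1·(173995/73239) since 73239 mod 4 = 3, 173995 mod 4 = 3; sign now -1
(173995/73239) = (27517/73239)   [reduce mod 73239]
reciprocity: (27517/73239) = +1·(73239/27517) since 27517 mod 4 = 1, 73239 mod 4 = 3; sign now -1
(73239/27517) = (18205/27517)   [reduce mod 27517]
reciprocity: (18205/27517) = +1·(27517/18205) since 18205 mod 4 = 1, 27517 mod 4 = 1; sign now -1
(27517/18205) = (9312/18205)   [reduce mod 18205]
9312 = 2^5·291; (2/18205) = -1 since 18205 mod 8 = 5, so (9312/18205) = (-1)^5·(291/18205); sign now +1
reciprocity: (291/18205) = +1·(18205/291) since 291 mod 4 = 3, 18205 mod 4 = 1; sign now +1
(18205/291) = (163/291)   [reduce mod 291]
reciprocity: (163/291) = -1·(291/163) since 163 mod 4 = 3, 291 mod 4 = 3; sign now -1
(291/163) = (128/163)   [reduce mod 163]
128 = 2^7·1; (2/163) = -1 since 163 mod 8 = 3, so (128/163) = (-1)^7·(1/163); sign now +1
(1/163) = 1; final value = sign = +1

1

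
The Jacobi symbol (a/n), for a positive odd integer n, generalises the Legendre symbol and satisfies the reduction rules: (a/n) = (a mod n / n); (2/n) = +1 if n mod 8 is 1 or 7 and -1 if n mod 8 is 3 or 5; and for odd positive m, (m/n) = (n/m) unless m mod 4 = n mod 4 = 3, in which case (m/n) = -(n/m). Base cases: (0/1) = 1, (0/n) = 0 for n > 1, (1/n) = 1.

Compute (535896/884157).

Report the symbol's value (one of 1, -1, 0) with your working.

0

factor out 2^3: 535896 = 2^3·66987; with 884157 mod 8 = 5, (2/884157) = -1; sign now -1; continue with (66987/884157)
flip (66987/884157) -> (884157/66987): both odd, 66987 mod 4 = 3, 884157 mod 4 = 1, so the flip contributes +1; sign now -1
(884157/66987): 884157 mod 66987 = 13326, so (884157/66987) = (13326/66987)
factor out 2^1: 13326 = 2^1·6663; with 66987 mod 8 = 3, (2/66987) = -1; sign now +1; continue with (6663/66987)
flip (6663/66987) -> (66987/6663): both odd, 6663 mod 4 = 3, 66987 mod 4 = 3, so the flip contributes -1; sign now -1
(66987/6663): 66987 mod 6663 = 357, so (66987/6663) = (357/6663)
flip (357/6663) -> (6663/357): both odd, 357 mod 4 = 1, 6663 mod 4 = 3, so the flip contributes +1; sign now -1
(6663/357): 6663 mod 357 = 237, so (6663/357) = (237/357)
flip (237/357) -> (357/237): both odd, 237 mod 4 = 1, 357 mod 4 = 1, so the flip contributes +1; sign now -1
(357/237): 357 mod 237 = 120, so (357/237) = (120/237)
factor out 2^3: 120 = 2^3·15; with 237 mod 8 = 5, (2/237) = -1; sign now +1; continue with (15/237)
flip (15/237) -> (237/15): both odd, 15 mod 4 = 3, 237 mod 4 = 1, so the flip contributes +1; sign now +1
(237/15): 237 mod 15 = 12, so (237/15) = (12/15)
factor out 2^2: 12 = 2^2·3; with 15 mod 8 = 7, (2/15) = +1; sign now +1; continue with (3/15)
flip (3/15) -> (15/3): both odd, 3 mod 4 = 3, 15 mod 4 = 3, so the flip contributes -1; sign now -1
(15/3): 15 mod 3 = 0, so (15/3) = (0/3)
reached (0/3); gcd(a, n) > 1, so (0/3) = 0 and the symbol is 0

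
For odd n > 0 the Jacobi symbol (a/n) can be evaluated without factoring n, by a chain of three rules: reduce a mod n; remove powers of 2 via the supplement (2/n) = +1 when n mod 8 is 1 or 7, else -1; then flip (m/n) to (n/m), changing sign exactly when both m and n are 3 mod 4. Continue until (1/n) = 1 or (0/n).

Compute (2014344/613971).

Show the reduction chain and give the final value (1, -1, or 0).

0

(2014344/613971) = (172431/613971)   [reduce mod 613971]
reciprocity: (172431/613971) = -1·(613971/172431) since 172431 mod 4 = 3, 613971 mod 4 = 3; sign now -1
(613971/172431) = (96678/172431)   [reduce mod 172431]
96678 = 2^1·48339; (2/172431) = +1 since 172431 mod 8 = 7, so (96678/172431) = (+1)^1·(48339/172431); sign now -1
reciprocity: (48339/172431) = -1·(172431/48339) since 48339 mod 4 = 3, 172431 mod 4 = 3; sign now +1
(172431/48339) = (27414/48339)   [reduce mod 48339]
27414 = 2^1·13707; (2/48339) = -1 since 48339 mod 8 = 3, so (27414/48339) = (-1)^1·(13707/48339); sign now -1
reciprocity: (13707/48339) = -1·(48339/13707) since 13707 mod 4 = 3, 48339 mod 4 = 3; sign now +1
(48339/13707) = (7218/13707)   [reduce mod 13707]
7218 = 2^1·3609; (2/13707) = -1 since 13707 mod 8 = 3, so (7218/13707) = (-1)^1·(3609/13707); sign now -1
reciprocity: (3609/13707) = +1·(13707/3609) since 3609 mod 4 = 1, 13707 mod 4 = 3; sign now -1
(13707/3609) = (2880/3609)   [reduce mod 3609]
2880 = 2^6·45; (2/3609) = +1 since 3609 mod 8 = 1, so (2880/3609) = (+1)^6·(45/3609); sign now -1
reciprocity: (45/3609) = +1·(3609/45) since 45 mod 4 = 1, 3609 mod 4 = 1; sign now -1
(3609/45) = (9/45)   [reduce mod 45]
reciprocity: (9/45) = +1·(45/9) since 9 mod 4 = 1, 45 mod 4 = 1; sign now -1
(45/9) = (0/9)   [reduce mod 9]
(0/9) = 0   [gcd(a, n) > 1]; final value = 0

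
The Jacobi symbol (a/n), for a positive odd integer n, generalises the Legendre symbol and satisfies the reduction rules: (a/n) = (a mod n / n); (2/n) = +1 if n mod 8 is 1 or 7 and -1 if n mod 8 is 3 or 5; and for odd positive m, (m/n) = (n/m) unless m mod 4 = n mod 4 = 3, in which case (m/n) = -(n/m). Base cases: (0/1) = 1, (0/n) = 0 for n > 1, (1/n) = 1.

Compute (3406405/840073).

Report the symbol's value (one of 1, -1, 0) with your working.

-1

(3406405/840073) = (46113/840073)   [reduce mod 840073]
reciprocity: (46113/840073) = +1·(840073/46113) since 46113 mod 4 = 1, 840073 mod 4 = 1; sign now +1
(840073/46113) = (10039/46113)   [reduce mod 46113]
reciprocity: (10039/46113) = +1·(46113/10039) since 10039 mod 4 = 3, 46113 mod 4 = 1; sign now +1
(46113/10039) = (5957/10039)   [reduce mod 10039]
reciprocity: (5957/10039) = +1·(10039/5957) since 5957 mod 4 = 1, 10039 mod 4 = 3; sign now +1
(10039/5957) = (4082/5957)   [reduce mod 5957]
4082 = 2^1·2041; (2/5957) = -1 since 5957 mod 8 = 5, so (4082/5957) = (-1)^1·(2041/5957); sign now -1
reciprocity: (2041/5957) = +1·(5957/2041) since 2041 mod 4 = 1, 5957 mod 4 = 1; sign now -1
(5957/2041) = (1875/2041)   [reduce mod 2041]
reciprocity: (1875/2041) = +1·(2041/1875) since 1875 mod 4 = 3, 2041 mod 4 = 1; sign now -1
(2041/1875) = (166/1875)   [reduce mod 1875]
166 = 2^1·83; (2/1875) = -1 since 1875 mod 8 = 3, so (166/1875) = (-1)^1·(83/1875); sign now +1
reciprocity: (83/1875) = -1·(1875/83) since 83 mod 4 = 3, 1875 mod 4 = 3; sign now -1
(1875/83) = (49/83)   [reduce mod 83]
reciprocity: (49/83) = +1·(83/49) since 49 mod 4 = 1, 83 mod 4 = 3; sign now -1
(83/49) = (34/49)   [reduce mod 49]
34 = 2^1·17; (2/49) = +1 since 49 mod 8 = 1, so (34/49) = (+1)^1·(17/49); sign now -1
reciprocity: (17/49) = +1·(49/17) since 17 mod 4 = 1, 49 mod 4 = 1; sign now -1
(49/17) = (15/17)   [reduce mod 17]
reciprocity: (15/17) = +1·(17/15) since 15 mod 4 = 3, 17 mod 4 = 1; sign now -1
(17/15) = (2/15)   [reduce mod 15]
2 = 2^1·1; (2/15) = +1 since 15 mod 8 = 7, so (2/15) = (+1)^1·(1/15); sign now -1
(1/15) = 1; final value = sign = -1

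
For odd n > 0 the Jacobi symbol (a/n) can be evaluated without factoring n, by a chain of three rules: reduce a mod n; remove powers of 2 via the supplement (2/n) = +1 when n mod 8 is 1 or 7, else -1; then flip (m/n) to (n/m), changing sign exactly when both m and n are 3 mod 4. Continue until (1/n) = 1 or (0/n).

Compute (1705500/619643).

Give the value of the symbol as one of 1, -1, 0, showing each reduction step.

(1705500/619643): 1705500 mod 619643 = 466214, so (1705500/619643) = (466214/619643)
factor out 2^1: 466214 = 2^1·233107; with 619643 mod 8 = 3, (2/619643) = -1; sign now -1; continue with (233107/619643)
flip (233107/619643) -> (619643/233107): both odd, 233107 mod 4 = 3, 619643 mod 4 = 3, so the flip contributes -1; sign now +1
(619643/233107): 619643 mod 233107 = 153429, so (619643/233107) = (153429/233107)
flip (153429/233107) -> (233107/153429): both odd, 153429 mod 4 = 1, 233107 mod 4 = 3, so the flip contributes +1; sign now +1
(233107/153429): 233107 mod 153429 = 79678, so (233107/153429) = (79678/153429)
factor out 2^1: 79678 = 2^1·39839; with 153429 mod 8 = 5, (2/153429) = -1; sign now -1; continue with (39839/153429)
flip (39839/153429) -> (153429/39839): both odd, 39839 mod 4 = 3, 153429 mod 4 = 1, so the flip contributes +1; sign now -1
(153429/39839): 153429 mod 39839 = 33912, so (153429/39839) = (33912/39839)
factor out 2^3: 33912 = 2^3·4239; with 39839 mod 8 = 7, (2/39839) = +1; sign now -1; continue with (4239/39839)
flip (4239/39839) -> (39839/4239): both odd, 4239 mod 4 = 3, 39839 mod 4 = 3, so the flip contributes -1; sign now +1
(39839/4239): 39839 mod 4239 = 1688, so (39839/4239) = (1688/4239)
factor out 2^3: 1688 = 2^3·211; with 4239 mod 8 = 7, (2/4239) = +1; sign now +1; continue with (211/4239)
flip (211/4239) -> (4239/211): both odd, 211 mod 4 = 3, 4239 mod 4 = 3, so the flip contributes -1; sign now -1
(4239/211): 4239 mod 211 = 19, so (4239/211) = (19/211)
flip (19/211) -> (211/19): both odd, 19 mod 4 = 3, 211 mod 4 = 3, so the flip contributes -1; sign now +1
(211/19): 211 mod 19 = 2, so (211/19) = (2/19)
factor out 2^1: 2 = 2^1·1; with 19 mod 8 = 3, (2/19) = -1; sign now -1; continue with (1/19)
reached (1/19) = 1, so the symbol is -1

-1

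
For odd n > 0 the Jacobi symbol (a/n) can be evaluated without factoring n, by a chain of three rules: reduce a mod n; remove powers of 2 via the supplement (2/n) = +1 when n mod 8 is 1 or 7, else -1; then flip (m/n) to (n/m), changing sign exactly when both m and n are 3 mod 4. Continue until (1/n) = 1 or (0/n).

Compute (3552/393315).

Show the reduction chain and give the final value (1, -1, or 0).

0

3552 = 2^5·111; (2/393315) = -1 since 393315 mod 8 = 3, so (3552/393315) = (-1)^5·(111/393315); sign now -1
reciprocity: (111/393315) = -1·(393315/111) since 111 mod 4 = 3, 393315 mod 4 = 3; sign now +1
(393315/111) = (42/111)   [reduce mod 111]
42 = 2^1·21; (2/111) = +1 since 111 mod 8 = 7, so (42/111) = (+1)^1·(21/111); sign now +1
reciprocity: (21/111) = +1·(111/21) since 21 mod 4 = 1, 111 mod 4 = 3; sign now +1
(111/21) = (6/21)   [reduce mod 21]
6 = 2^1·3; (2/21) = -1 since 21 mod 8 = 5, so (6/21) = (-1)^1·(3/21); sign now -1
reciprocity: (3/21) = +1·(21/3) since 3 mod 4 = 3, 21 mod 4 = 1; sign now -1
(21/3) = (0/3)   [reduce mod 3]
(0/3) = 0   [gcd(a, n) > 1]; final value = 0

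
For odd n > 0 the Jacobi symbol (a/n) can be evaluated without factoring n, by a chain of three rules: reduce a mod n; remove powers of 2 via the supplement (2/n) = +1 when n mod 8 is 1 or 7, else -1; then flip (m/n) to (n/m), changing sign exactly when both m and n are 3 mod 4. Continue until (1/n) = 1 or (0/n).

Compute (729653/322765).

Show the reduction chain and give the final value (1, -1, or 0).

1

(729653/322765) = (84123/322765)   [reduce mod 322765]
reciprocity: (84123/322765) = +1·(322765/84123) since 84123 mod 4 = 3, 322765 mod 4 = 1; sign now +1
(322765/84123) = (70396/84123)   [reduce mod 84123]
70396 = 2^2·17599; (2/84123) = -1 since 84123 mod 8 = 3, so (70396/84123) = (-1)^2·(17599/84123); sign now +1
reciprocity: (17599/84123) = -1·(84123/17599) since 17599 mod 4 = 3, 84123 mod 4 = 3; sign now -1
(84123/17599) = (13727/17599)   [reduce mod 17599]
reciprocity: (13727/17599) = -1·(17599/13727) since 13727 mod 4 = 3, 17599 mod 4 = 3; sign now +1
(17599/13727) = (3872/13727)   [reduce mod 13727]
3872 = 2^5·121; (2/13727) = +1 since 13727 mod 8 = 7, so (3872/13727) = (+1)^5·(121/13727); sign now +1
reciprocity: (121/13727) = +1·(13727/121) since 121 mod 4 = 1, 13727 mod 4 = 3; sign now +1
(13727/121) = (54/121)   [reduce mod 121]
54 = 2^1·27; (2/121) = +1 since 121 mod 8 = 1, so (54/121) = (+1)^1·(27/121); sign now +1
reciprocity: (27/121) = +1·(121/27) since 27 mod 4 = 3, 121 mod 4 = 1; sign now +1
(121/27) = (13/27)   [reduce mod 27]
reciprocity: (13/27) = +1·(27/13) since 13 mod 4 = 1, 27 mod 4 = 3; sign now +1
(27/13) = (1/13)   [reduce mod 13]
(1/13) = 1; final value = sign = +1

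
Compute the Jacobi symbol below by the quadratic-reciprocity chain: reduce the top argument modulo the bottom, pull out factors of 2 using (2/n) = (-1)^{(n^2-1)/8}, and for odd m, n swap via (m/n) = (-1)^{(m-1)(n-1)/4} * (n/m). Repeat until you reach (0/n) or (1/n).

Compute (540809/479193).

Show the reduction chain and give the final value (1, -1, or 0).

1

(540809/479193) = (61616/479193)   [reduce mod 479193]
61616 = 2^4·3851; (2/479193) = +1 since 479193 mod 8 = 1, so (61616/479193) = (+1)^4·(3851/479193); sign now +1
reciprocity: (3851/479193) = +1·(479193/3851) since 3851 mod 4 = 3, 479193 mod 4 = 1; sign now +1
(479193/3851) = (1669/3851)   [reduce mod 3851]
reciprocity: (1669/3851) = +1·(3851/1669) since 1669 mod 4 = 1, 3851 mod 4 = 3; sign now +1
(3851/1669) = (513/1669)   [reduce mod 1669]
reciprocity: (513/1669) = +1·(1669/513) since 513 mod 4 = 1, 1669 mod 4 = 1; sign now +1
(1669/513) = (130/513)   [reduce mod 513]
130 = 2^1·65; (2/513) = +1 since 513 mod 8 = 1, so (130/513) = (+1)^1·(65/513); sign now +1
reciprocity: (65/513) = +1·(513/65) since 65 mod 4 = 1, 513 mod 4 = 1; sign now +1
(513/65) = (58/65)   [reduce mod 65]
58 = 2^1·29; (2/65) = +1 since 65 mod 8 = 1, so (58/65) = (+1)^1·(29/65); sign now +1
reciprocity: (29/65) = +1·(65/29) since 29 mod 4 = 1, 65 mod 4 = 1; sign now +1
(65/29) = (7/29)   [reduce mod 29]
reciprocity: (7/29) = +1·(29/7) since 7 mod 4 = 3, 29 mod 4 = 1; sign now +1
(29/7) = (1/7)   [reduce mod 7]
(1/7) = 1; final value = sign = +1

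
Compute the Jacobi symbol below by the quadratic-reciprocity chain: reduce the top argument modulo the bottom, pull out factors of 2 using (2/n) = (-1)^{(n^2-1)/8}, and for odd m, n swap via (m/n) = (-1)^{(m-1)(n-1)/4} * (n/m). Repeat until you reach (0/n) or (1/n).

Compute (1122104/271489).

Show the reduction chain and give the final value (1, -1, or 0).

1

(1122104/271489) = (36148/271489)   [reduce mod 271489]
36148 = 2^2·9037; (2/271489) = +1 since 271489 mod 8 = 1, so (36148/271489) = (+1)^2·(9037/271489); sign now +1
reciprocity: (9037/271489) = +1·(271489/9037) since 9037 mod 4 = 1, 271489 mod 4 = 1; sign now +1
(271489/9037) = (379/9037)   [reduce mod 9037]
reciprocity: (379/9037) = +1·(9037/379) since 379 mod 4 = 3, 9037 mod 4 = 1; sign now +1
(9037/379) = (320/379)   [reduce mod 379]
320 = 2^6·5; (2/379) = -1 since 379 mod 8 = 3, so (320/379) = (-1)^6·(5/379); sign now +1
reciprocity: (5/379) = +1·(379/5) since 5 mod 4 = 1, 379 mod 4 = 3; sign now +1
(379/5) = (4/5)   [reduce mod 5]
4 = 2^2·1; (2/5) = -1 since 5 mod 8 = 5, so (4/5) = (-1)^2·(1/5); sign now +1
(1/5) = 1; final value = sign = +1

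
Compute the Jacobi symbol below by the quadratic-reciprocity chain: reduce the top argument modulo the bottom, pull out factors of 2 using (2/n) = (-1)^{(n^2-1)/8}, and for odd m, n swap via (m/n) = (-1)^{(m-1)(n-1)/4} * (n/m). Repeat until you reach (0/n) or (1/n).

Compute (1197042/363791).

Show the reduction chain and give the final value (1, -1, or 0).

1

(1197042/363791): 1197042 mod 363791 = 105669, so (1197042/363791) = (105669/363791)
flip (105669/363791) -> (363791/105669): both odd, 105669 mod 4 = 1, 363791 mod 4 = 3, so the flip contributes +1; sign now +1
(363791/105669): 363791 mod 105669 = 46784, so (363791/105669) = (46784/105669)
factor out 2^6: 46784 = 2^6·731; with 105669 mod 8 = 5, (2/105669) = -1; sign now +1; continue with (731/105669)
flip (731/105669) -> (105669/731): both odd, 731 mod 4 = 3, 105669 mod 4 = 1, so the flip contributes +1; sign now +1
(105669/731): 105669 mod 731 = 405, so (105669/731) = (405/731)
flip (405/731) -> (731/405): both odd, 405 mod 4 = 1, 731 mod 4 = 3, so the flip contributes +1; sign now +1
(731/405): 731 mod 405 = 326, so (731/405) = (326/405)
factor out 2^1: 326 = 2^1·163; with 405 mod 8 = 5, (2/405) = -1; sign now -1; continue with (163/405)
flip (163/405) -> (405/163): both odd, 163 mod 4 = 3, 405 mod 4 = 1, so the flip contributes +1; sign now -1
(405/163): 405 mod 163 = 79, so (405/163) = (79/163)
flip (79/163) -> (163/79): both odd, 79 mod 4 = 3, 163 mod 4 = 3, so the flip contributes -1; sign now +1
(163/79): 163 mod 79 = 5, so (163/79) = (5/79)
flip (5/79) -> (79/5): both odd, 5 mod 4 = 1, 79 mod 4 = 3, so the flip contributes +1; sign now +1
(79/5): 79 mod 5 = 4, so (79/5) = (4/5)
factor out 2^2: 4 = 2^2·1; with 5 mod 8 = 5, (2/5) = -1; sign now +1; continue with (1/5)
reached (1/5) = 1, so the symbol is +1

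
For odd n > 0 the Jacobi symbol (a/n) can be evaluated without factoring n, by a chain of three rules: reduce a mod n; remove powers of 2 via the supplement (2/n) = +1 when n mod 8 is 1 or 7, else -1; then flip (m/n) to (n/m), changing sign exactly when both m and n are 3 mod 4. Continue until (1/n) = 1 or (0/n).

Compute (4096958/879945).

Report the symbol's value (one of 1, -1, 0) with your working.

(4096958/879945): 4096958 mod 879945 = 577178, so (4096958/879945) = (577178/879945)
factor out 2^1: 577178 = 2^1·288589; with 879945 mod 8 = 1, (2/879945) = +1; sign now +1; continue with (288589/879945)
flip (288589/879945) -> (879945/288589): both odd, 288589 mod 4 = 1, 879945 mod 4 = 1, so the flip contributes +1; sign now +1
(879945/288589): 879945 mod 288589 = 14178, so (879945/288589) = (14178/288589)
factor out 2^1: 14178 = 2^1·7089; with 288589 mod 8 = 5, (2/288589) = -1; sign now -1; continue with (7089/288589)
flip (7089/288589) -> (288589/7089): both odd, 7089 mod 4 = 1, 288589 mod 4 = 1, so the flip contributes +1; sign now -1
(288589/7089): 288589 mod 7089 = 5029, so (288589/7089) = (5029/7089)
flip (5029/7089) -> (7089/5029): both odd, 5029 mod 4 = 1, 7089 mod 4 = 1, so the flip contributes +1; sign now -1
(7089/5029): 7089 mod 5029 = 2060, so (7089/5029) = (2060/5029)
factor out 2^2: 2060 = 2^2·515; with 5029 mod 8 = 5, (2/5029) = -1; sign now -1; continue with (515/5029)
flip (515/5029) -> (5029/515): both odd, 515 mod 4 = 3, 5029 mod 4 = 1, so the flip contributes +1; sign now -1
(5029/515): 5029 mod 515 = 394, so (5029/515) = (394/515)
factor out 2^1: 394 = 2^1·197; with 515 mod 8 = 3, (2/515) = -1; sign now +1; continue with (197/515)
flip (197/515) -> (515/197): both odd, 197 mod 4 = 1, 515 mod 4 = 3, so the flip contributes +1; sign now +1
(515/197): 515 mod 197 = 121, so (515/197) = (121/197)
flip (121/197) -> (197/121): both odd, 121 mod 4 = 1, 197 mod 4 = 1, so the flip contributes +1; sign now +1
(197/121): 197 mod 121 = 76, so (197/121) = (76/121)
factor out 2^2: 76 = 2^2·19; with 121 mod 8 = 1, (2/121) = +1; sign now +1; continue with (19/121)
flip (19/121) -> (121/19): both odd, 19 mod 4 = 3, 121 mod 4 = 1, so the flip contributes +1; sign now +1
(121/19): 121 mod 19 = 7, so (121/19) = (7/19)
flip (7/19) -> (19/7): both odd, 7 mod 4 = 3, 19 mod 4 = 3, so the flip contributes -1; sign now -1
(19/7): 19 mod 7 = 5, so (19/7) = (5/7)
flip (5/7) -> (7/5): both odd, 5 mod 4 = 1, 7 mod 4 = 3, so the flip contributes +1; sign now -1
(7/5): 7 mod 5 = 2, so (7/5) = (2/5)
factor out 2^1: 2 = 2^1·1; with 5 mod 8 = 5, (2/5) = -1; sign now +1; continue with (1/5)
reached (1/5) = 1, so the symbol is +1

1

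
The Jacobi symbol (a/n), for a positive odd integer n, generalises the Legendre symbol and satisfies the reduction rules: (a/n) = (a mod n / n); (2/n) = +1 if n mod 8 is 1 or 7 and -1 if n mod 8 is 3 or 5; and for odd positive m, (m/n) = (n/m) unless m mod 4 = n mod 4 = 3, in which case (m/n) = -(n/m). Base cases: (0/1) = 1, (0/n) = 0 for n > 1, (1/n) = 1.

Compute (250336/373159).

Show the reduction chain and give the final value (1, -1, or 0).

1

factor out 2^5: 250336 = 2^5·7823; with 373159 mod 8 = 7, (2/373159) = +1; sign now +1; continue with (7823/373159)
flip (7823/373159) -> (373159/7823): both odd, 7823 mod 4 = 3, 373159 mod 4 = 3, so the flip contributes -1; sign now -1
(373159/7823): 373159 mod 7823 = 5478, so (373159/7823) = (5478/7823)
factor out 2^1: 5478 = 2^1·2739; with 7823 mod 8 = 7, (2/7823) = +1; sign now -1; continue with (2739/7823)
flip (2739/7823) -> (7823/2739): both odd, 2739 mod 4 = 3, 7823 mod 4 = 3, so the flip contributes -1; sign now +1
(7823/2739): 7823 mod 2739 = 2345, so (7823/2739) = (2345/2739)
flip (2345/2739) -> (2739/2345): both odd, 2345 mod 4 = 1, 2739 mod 4 = 3, so the flip contributes +1; sign now +1
(2739/2345): 2739 mod 2345 = 394, so (2739/2345) = (394/2345)
factor out 2^1: 394 = 2^1·197; with 2345 mod 8 = 1, (2/2345) = +1; sign now +1; continue with (197/2345)
flip (197/2345) -> (2345/197): both odd, 197 mod 4 = 1, 2345 mod 4 = 1, so the flip contributes +1; sign now +1
(2345/197): 2345 mod 197 = 178, so (2345/197) = (178/197)
factor out 2^1: 178 = 2^1·89; with 197 mod 8 = 5, (2/197) = -1; sign now -1; continue with (89/197)
flip (89/197) -> (197/89): both odd, 89 mod 4 = 1, 197 mod 4 = 1, so the flip contributes +1; sign now -1
(197/89): 197 mod 89 = 19, so (197/89) = (19/89)
flip (19/89) -> (89/19): both odd, 19 mod 4 = 3, 89 mod 4 = 1, so the flip contributes +1; sign now -1
(89/19): 89 mod 19 = 13, so (89/19) = (13/19)
flip (13/19) -> (19/13): both odd, 13 mod 4 = 1, 19 mod 4 = 3, so the flip contributes +1; sign now -1
(19/13): 19 mod 13 = 6, so (19/13) = (6/13)
factor out 2^1: 6 = 2^1·3; with 13 mod 8 = 5, (2/13) = -1; sign now +1; continue with (3/13)
flip (3/13) -> (13/3): both odd, 3 mod 4 = 3, 13 mod 4 = 1, so the flip contributes +1; sign now +1
(13/3): 13 mod 3 = 1, so (13/3) = (1/3)
reached (1/3) = 1, so the symbol is +1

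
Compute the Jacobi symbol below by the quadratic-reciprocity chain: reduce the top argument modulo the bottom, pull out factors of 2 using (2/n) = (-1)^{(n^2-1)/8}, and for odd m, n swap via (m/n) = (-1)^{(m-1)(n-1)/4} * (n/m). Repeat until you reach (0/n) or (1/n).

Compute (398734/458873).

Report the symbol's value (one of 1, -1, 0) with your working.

-1

factor out 2^1: 398734 = 2^1·199367; with 458873 mod 8 = 1, (2/458873) = +1; sign now +1; continue with (199367/458873)
flip (199367/458873) -> (458873/199367): both odd, 199367 mod 4 = 3, 458873 mod 4 = 1, so the flip contributes +1; sign now +1
(458873/199367): 458873 mod 199367 = 60139, so (458873/199367) = (60139/199367)
flip (60139/199367) -> (199367/60139): both odd, 60139 mod 4 = 3, 199367 mod 4 = 3, so the flip contributes -1; sign now -1
(199367/60139): 199367 mod 60139 = 18950, so (199367/60139) = (18950/60139)
factor out 2^1: 18950 = 2^1·9475; with 60139 mod 8 = 3, (2/60139) = -1; sign now +1; continue with (9475/60139)
flip (9475/60139) -> (60139/9475): both odd, 9475 mod 4 = 3, 60139 mod 4 = 3, so the flip contributes -1; sign now -1
(60139/9475): 60139 mod 9475 = 3289, so (60139/9475) = (3289/9475)
flip (3289/9475) -> (9475/3289): both odd, 3289 mod 4 = 1, 9475 mod 4 = 3, so the flip contributes +1; sign now -1
(9475/3289): 9475 mod 3289 = 2897, so (9475/3289) = (2897/3289)
flip (2897/3289) -> (3289/2897): both odd, 2897 mod 4 = 1, 3289 mod 4 = 1, so the flip contributes +1; sign now -1
(3289/2897): 3289 mod 2897 = 392, so (3289/2897) = (392/2897)
factor out 2^3: 392 = 2^3·49; with 2897 mod 8 = 1, (2/2897) = +1; sign now -1; continue with (49/2897)
flip (49/2897) -> (2897/49): both odd, 49 mod 4 = 1, 2897 mod 4 = 1, so the flip contributes +1; sign now -1
(2897/49): 2897 mod 49 = 6, so (2897/49) = (6/49)
factor out 2^1: 6 = 2^1·3; with 49 mod 8 = 1, (2/49) = +1; sign now -1; continue with (3/49)
flip (3/49) -> (49/3): both odd, 3 mod 4 = 3, 49 mod 4 = 1, so the flip contributes +1; sign now -1
(49/3): 49 mod 3 = 1, so (49/3) = (1/3)
reached (1/3) = 1, so the symbol is -1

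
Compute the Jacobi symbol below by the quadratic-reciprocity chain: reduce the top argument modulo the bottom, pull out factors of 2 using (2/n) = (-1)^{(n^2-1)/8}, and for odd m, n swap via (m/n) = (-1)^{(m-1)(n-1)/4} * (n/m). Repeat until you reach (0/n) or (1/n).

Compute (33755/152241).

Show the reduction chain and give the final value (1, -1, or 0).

flip (33755/152241) -> (152241/33755): both odd, 33755 mod 4 = 3, 152241 mod 4 = 1, so the flip contributes +1; sign now +1
(152241/33755): 152241 mod 33755 = 17221, so (152241/33755) = (17221/33755)
flip (17221/33755) -> (33755/17221): both odd, 17221 mod 4 = 1, 33755 mod 4 = 3, so the flip contributes +1; sign now +1
(33755/17221): 33755 mod 17221 = 16534, so (33755/17221) = (16534/17221)
factor out 2^1: 16534 = 2^1·8267; with 17221 mod 8 = 5, (2/17221) = -1; sign now -1; continue with (8267/17221)
flip (8267/17221) -> (17221/8267): both odd, 8267 mod 4 = 3, 17221 mod 4 = 1, so the flip contributes +1; sign now -1
(17221/8267): 17221 mod 8267 = 687, so (17221/8267) = (687/8267)
flip (687/8267) -> (8267/687): both odd, 687 mod 4 = 3, 8267 mod 4 = 3, so the flip contributes -1; sign now +1
(8267/687): 8267 mod 687 = 23, so (8267/687) = (23/687)
flip (23/687) -> (687/23): both odd, 23 mod 4 = 3, 687 mod 4 = 3, so the flip contributes -1; sign now -1
(687/23): 687 mod 23 = 20, so (687/23) = (20/23)
factor out 2^2: 20 = 2^2·5; with 23 mod 8 = 7, (2/23) = +1; sign now -1; continue with (5/23)
flip (5/23) -> (23/5): both odd, 5 mod 4 = 1, 23 mod 4 = 3, so the flip contributes +1; sign now -1
(23/5): 23 mod 5 = 3, so (23/5) = (3/5)
flip (3/5) -> (5/3): both odd, 3 mod 4 = 3, 5 mod 4 = 1, so the flip contributes +1; sign now -1
(5/3): 5 mod 3 = 2, so (5/3) = (2/3)
factor out 2^1: 2 = 2^1·1; with 3 mod 8 = 3, (2/3) = -1; sign now +1; continue with (1/3)
reached (1/3) = 1, so the symbol is +1

1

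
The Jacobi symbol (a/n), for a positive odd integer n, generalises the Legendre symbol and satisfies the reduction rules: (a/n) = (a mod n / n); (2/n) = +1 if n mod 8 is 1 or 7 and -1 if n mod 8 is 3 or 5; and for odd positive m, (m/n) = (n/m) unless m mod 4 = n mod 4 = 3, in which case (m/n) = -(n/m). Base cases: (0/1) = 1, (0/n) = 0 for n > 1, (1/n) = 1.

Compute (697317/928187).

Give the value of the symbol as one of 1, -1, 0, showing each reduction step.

flip (697317/928187) -> (928187/697317): both odd, 697317 mod 4 = 1, 928187 mod 4 = 3, so the flip contributes +1; sign now +1
(928187/697317): 928187 mod 697317 = 230870, so (928187/697317) = (230870/697317)
factor out 2^1: 230870 = 2^1·115435; with 697317 mod 8 = 5, (2/697317) = -1; sign now -1; continue with (115435/697317)
flip (115435/697317) -> (697317/115435): both odd, 115435 mod 4 = 3, 697317 mod 4 = 1, so the flip contributes +1; sign now -1
(697317/115435): 697317 mod 115435 = 4707, so (697317/115435) = (4707/115435)
flip (4707/115435) -> (115435/4707): both odd, 4707 mod 4 = 3, 115435 mod 4 = 3, so the flip contributes -1; sign now +1
(115435/4707): 115435 mod 4707 = 2467, so (115435/4707) = (2467/4707)
flip (2467/4707) -> (4707/2467): both odd, 2467 mod 4 = 3, 4707 mod 4 = 3, so the flip contributes -1; sign now -1
(4707/2467): 4707 mod 2467 = 2240, so (4707/2467) = (2240/2467)
factor out 2^6: 2240 = 2^6·35; with 2467 mod 8 = 3, (2/2467) = -1; sign now -1; continue with (35/2467)
flip (35/2467) -> (2467/35): both odd, 35 mod 4 = 3, 2467 mod 4 = 3, so the flip contributes -1; sign now +1
(2467/35): 2467 mod 35 = 17, so (2467/35) = (17/35)
flip (17/35) -> (35/17): both odd, 17 mod 4 = 1, 35 mod 4 = 3, so the flip contributes +1; sign now +1
(35/17): 35 mod 17 = 1, so (35/17) = (1/17)
reached (1/17) = 1, so the symbol is +1

1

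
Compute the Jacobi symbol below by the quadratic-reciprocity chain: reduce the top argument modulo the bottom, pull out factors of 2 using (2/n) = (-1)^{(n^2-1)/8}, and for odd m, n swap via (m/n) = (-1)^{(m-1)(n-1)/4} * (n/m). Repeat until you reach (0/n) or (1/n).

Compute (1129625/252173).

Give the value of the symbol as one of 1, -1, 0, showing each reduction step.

(1129625/252173): 1129625 mod 252173 = 120933, so (1129625/252173) = (120933/252173)
flip (120933/252173) -> (252173/120933): both odd, 120933 mod 4 = 1, 252173 mod 4 = 1, so the flip contributes +1; sign now +1
(252173/120933): 252173 mod 120933 = 10307, so (252173/120933) = (10307/120933)
flip (10307/120933) -> (120933/10307): both odd, 10307 mod 4 = 3, 120933 mod 4 = 1, so the flip contributes +1; sign now +1
(120933/10307): 120933 mod 10307 = 7556, so (120933/10307) = (7556/10307)
factor out 2^2: 7556 = 2^2·1889; with 10307 mod 8 = 3, (2/10307) = -1; sign now +1; continue with (1889/10307)
flip (1889/10307) -> (10307/1889): both odd, 1889 mod 4 = 1, 10307 mod 4 = 3, so the flip contributes +1; sign now +1
(10307/1889): 10307 mod 1889 = 862, so (10307/1889) = (862/1889)
factor out 2^1: 862 = 2^1·431; with 1889 mod 8 = 1, (2/1889) = +1; sign now +1; continue with (431/1889)
flip (431/1889) -> (1889/431): both odd, 431 mod 4 = 3, 1889 mod 4 = 1, so the flip contributes +1; sign now +1
(1889/431): 1889 mod 431 = 165, so (1889/431) = (165/431)
flip (165/431) -> (431/165): both odd, 165 mod 4 = 1, 431 mod 4 = 3, so the flip contributes +1; sign now +1
(431/165): 431 mod 165 = 101, so (431/165) = (101/165)
flip (101/165) -> (165/101): both odd, 101 mod 4 = 1, 165 mod 4 = 1, so the flip contributes +1; sign now +1
(165/101): 165 mod 101 = 64, so (165/101) = (64/101)
factor out 2^6: 64 = 2^6·1; with 101 mod 8 = 5, (2/101) = -1; sign now +1; continue with (1/101)
reached (1/101) = 1, so the symbol is +1

1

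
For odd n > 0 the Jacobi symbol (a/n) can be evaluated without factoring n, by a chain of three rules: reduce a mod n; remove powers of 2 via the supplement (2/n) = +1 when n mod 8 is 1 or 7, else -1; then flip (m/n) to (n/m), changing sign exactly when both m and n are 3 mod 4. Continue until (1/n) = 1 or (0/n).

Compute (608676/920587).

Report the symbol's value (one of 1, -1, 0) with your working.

factor out 2^2: 608676 = 2^2·152169; with 920587 mod 8 = 3, (2/920587) = -1; sign now +1; continue with (152169/920587)
flip (152169/920587) -> (920587/152169): both odd, 152169 mod 4 = 1, 920587 mod 4 = 3, so the flip contributes +1; sign now +1
(920587/152169): 920587 mod 152169 = 7573, so (920587/152169) = (7573/152169)
flip (7573/152169) -> (152169/7573): both odd, 7573 mod 4 = 1, 152169 mod 4 = 1, so the flip contributes +1; sign now +1
(152169/7573): 152169 mod 7573 = 709, so (152169/7573) = (709/7573)
flip (709/7573) -> (7573/709): both odd, 709 mod 4 = 1, 7573 mod 4 = 1, so the flip contributes +1; sign now +1
(7573/709): 7573 mod 709 = 483, so (7573/709) = (483/709)
flip (483/709) -> (709/483): both odd, 483 mod 4 = 3, 709 mod 4 = 1, so the flip contributes +1; sign now +1
(709/483): 709 mod 483 = 226, so (709/483) = (226/483)
factor out 2^1: 226 = 2^1·113; with 483 mod 8 = 3, (2/483) = -1; sign now -1; continue with (113/483)
flip (113/483) -> (483/113): both odd, 113 mod 4 = 1, 483 mod 4 = 3, so the flip contributes +1; sign now -1
(483/113): 483 mod 113 = 31, so (483/113) = (31/113)
flip (31/113) -> (113/31): both odd, 31 mod 4 = 3, 113 mod 4 = 1, so the flip contributes +1; sign now -1
(113/31): 113 mod 31 = 20, so (113/31) = (20/31)
factor out 2^2: 20 = 2^2·5; with 31 mod 8 = 7, (2/31) = +1; sign now -1; continue with (5/31)
flip (5/31) -> (31/5): both odd, 5 mod 4 = 1, 31 mod 4 = 3, so the flip contributes +1; sign now -1
(31/5): 31 mod 5 = 1, so (31/5) = (1/5)
reached (1/5) = 1, so the symbol is -1

-1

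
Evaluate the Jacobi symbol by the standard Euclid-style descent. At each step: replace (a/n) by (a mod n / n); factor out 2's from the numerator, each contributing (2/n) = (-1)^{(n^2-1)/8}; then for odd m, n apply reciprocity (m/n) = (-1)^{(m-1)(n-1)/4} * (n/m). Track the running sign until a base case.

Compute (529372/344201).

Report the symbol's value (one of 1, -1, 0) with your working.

-1

(529372/344201) = (185171/344201)   [reduce mod 344201]
reciprocity: (185171/344201) = +1·(344201/185171) since 185171 mod 4 = 3, 344201 mod 4 = 1; sign now +1
(344201/185171) = (159030/185171)   [reduce mod 185171]
159030 = 2^1·79515; (2/185171) = -1 since 185171 mod 8 = 3, so (159030/185171) = (-1)^1·(79515/185171); sign now -1
reciprocity: (79515/185171) = -1·(185171/79515) since 79515 mod 4 = 3, 185171 mod 4 = 3; sign now +1
(185171/79515) = (26141/79515)   [reduce mod 79515]
reciprocity: (26141/79515) = +1·(79515/26141) since 26141 mod 4 = 1, 79515 mod 4 = 3; sign now +1
(79515/26141) = (1092/26141)   [reduce mod 26141]
1092 = 2^2·273; (2/26141) = -1 since 26141 mod 8 = 5, so (1092/26141) = (-1)^2·(273/26141); sign now +1
reciprocity: (273/26141) = +1·(26141/273) since 273 mod 4 = 1, 26141 mod 4 = 1; sign now +1
(26141/273) = (206/273)   [reduce mod 273]
206 = 2^1·103; (2/273) = +1 since 273 mod 8 = 1, so (206/273) = (+1)^1·(103/273); sign now +1
reciprocity: (103/273) = +1·(273/103) since 103 mod 4 = 3, 273 mod 4 = 1; sign now +1
(273/103) = (67/103)   [reduce mod 103]
reciprocity: (67/103) = -1·(103/67) since 67 mod 4 = 3, 103 mod 4 = 3; sign now -1
(103/67) = (36/67)   [reduce mod 67]
36 = 2^2·9; (2/67) = -1 since 67 mod 8 = 3, so (36/67) = (-1)^2·(9/67); sign now -1
reciprocity: (9/67) = +1·(67/9) since 9 mod 4 = 1, 67 mod 4 = 3; sign now -1
(67/9) = (4/9)   [reduce mod 9]
4 = 2^2·1; (2/9) = +1 since 9 mod 8 = 1, so (4/9) = (+1)^2·(1/9); sign now -1
(1/9) = 1; final value = sign = -1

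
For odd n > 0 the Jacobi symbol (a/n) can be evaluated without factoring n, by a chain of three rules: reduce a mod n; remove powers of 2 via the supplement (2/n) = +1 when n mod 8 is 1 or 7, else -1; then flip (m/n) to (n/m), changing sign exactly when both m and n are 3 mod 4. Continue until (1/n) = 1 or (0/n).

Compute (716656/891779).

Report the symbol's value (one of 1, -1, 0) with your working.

-1

716656 = 2^4·44791; (2/891779) = -1 since 891779 mod 8 = 3, so (716656/891779) = (-1)^4·(44791/891779); sign now +1
reciprocity: (44791/891779) = -1·(891779/44791) since 44791 mod 4 = 3, 891779 mod 4 = 3; sign now -1
(891779/44791) = (40750/44791)   [reduce mod 44791]
40750 = 2^1·20375; (2/44791) = +1 since 44791 mod 8 = 7, so (40750/44791) = (+1)^1·(20375/44791); sign now -1
reciprocity: (20375/44791) = -1·(44791/20375) since 20375 mod 4 = 3, 44791 mod 4 = 3; sign now +1
(44791/20375) = (4041/20375)   [reduce mod 20375]
reciprocity: (4041/20375) = +1·(20375/4041) since 4041 mod 4 = 1, 20375 mod 4 = 3; sign now +1
(20375/4041) = (170/4041)   [reduce mod 4041]
170 = 2^1·85; (2/4041) = +1 since 4041 mod 8 = 1, so (170/4041) = (+1)^1·(85/4041); sign now +1
reciprocity: (85/4041) = +1·(4041/85) since 85 mod 4 = 1, 4041 mod 4 = 1; sign now +1
(4041/85) = (46/85)   [reduce mod 85]
46 = 2^1·23; (2/85) = -1 since 85 mod 8 = 5, so (46/85) = (-1)^1·(23/85); sign now -1
reciprocity: (23/85) = +1·(85/23) since 23 mod 4 = 3, 85 mod 4 = 1; sign now -1
(85/23) = (16/23)   [reduce mod 23]
16 = 2^4·1; (2/23) = +1 since 23 mod 8 = 7, so (16/23) = (+1)^4·(1/23); sign now -1
(1/23) = 1; final value = sign = -1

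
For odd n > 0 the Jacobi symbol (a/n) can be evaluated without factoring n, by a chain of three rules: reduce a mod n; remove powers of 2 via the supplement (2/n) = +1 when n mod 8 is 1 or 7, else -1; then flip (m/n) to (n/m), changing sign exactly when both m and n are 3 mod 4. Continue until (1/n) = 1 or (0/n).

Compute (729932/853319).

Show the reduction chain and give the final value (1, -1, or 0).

-1

factor out 2^2: 729932 = 2^2·182483; with 853319 mod 8 = 7, (2/853319) = +1; sign now +1; continue with (182483/853319)
flip (182483/853319) -> (853319/182483): both odd, 182483 mod 4 = 3, 853319 mod 4 = 3, so the flip contributes -1; sign now -1
(853319/182483): 853319 mod 182483 = 123387, so (853319/182483) = (123387/182483)
flip (123387/182483) -> (182483/123387): both odd, 123387 mod 4 = 3, 182483 mod 4 = 3, so the flip contributes -1; sign now +1
(182483/123387): 182483 mod 123387 = 59096, so (182483/123387) = (59096/123387)
factor out 2^3: 59096 = 2^3·7387; with 123387 mod 8 = 3, (2/123387) = -1; sign now -1; continue with (7387/123387)
flip (7387/123387) -> (123387/7387): both odd, 7387 mod 4 = 3, 123387 mod 4 = 3, so the flip contributes -1; sign now +1
(123387/7387): 123387 mod 7387 = 5195, so (123387/7387) = (5195/7387)
flip (5195/7387) -> (7387/5195): both odd, 5195 mod 4 = 3, 7387 mod 4 = 3, so the flip contributes -1; sign now -1
(7387/5195): 7387 mod 5195 = 2192, so (7387/5195) = (2192/5195)
factor out 2^4: 2192 = 2^4·137; with 5195 mod 8 = 3, (2/5195) = -1; sign now -1; continue with (137/5195)
flip (137/5195) -> (5195/137): both odd, 137 mod 4 = 1, 5195 mod 4 = 3, so the flip contributes +1; sign now -1
(5195/137): 5195 mod 137 = 126, so (5195/137) = (126/137)
factor out 2^1: 126 = 2^1·63; with 137 mod 8 = 1, (2/137) = +1; sign now -1; continue with (63/137)
flip (63/137) -> (137/63): both odd, 63 mod 4 = 3, 137 mod 4 = 1, so the flip contributes +1; sign now -1
(137/63): 137 mod 63 = 11, so (137/63) = (11/63)
flip (11/63) -> (63/11): both odd, 11 mod 4 = 3, 63 mod 4 = 3, so the flip contributes -1; sign now +1
(63/11): 63 mod 11 = 8, so (63/11) = (8/11)
factor out 2^3: 8 = 2^3·1; with 11 mod 8 = 3, (2/11) = -1; sign now -1; continue with (1/11)
reached (1/11) = 1, so the symbol is -1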